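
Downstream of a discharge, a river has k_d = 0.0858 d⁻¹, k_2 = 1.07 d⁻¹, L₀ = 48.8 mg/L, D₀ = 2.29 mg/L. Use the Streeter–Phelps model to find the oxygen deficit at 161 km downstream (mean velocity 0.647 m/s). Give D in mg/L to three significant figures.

D ≈ 3.23 mg/L

Travel time t = x/v = 161 km / (0.647 m/s) = 161000 m / 0.647 m/s = 248800 s = 2.880 d.
k_d L₀/(k_2−k_d) = 0.0858×48.8/(1.07−0.0858) = 4.187/0.9842 = 4.254 mg/L.
e^(−k_d t) = e^(−0.0858×2.880) = 0.7811; e^(−k_2 t) = e^(−1.07×2.880) = 0.04588.
D = 4.254 × (0.7811 − 0.04588) + 2.29 × 0.04588 = 3.128 + 0.1051 = 3.233 mg/L.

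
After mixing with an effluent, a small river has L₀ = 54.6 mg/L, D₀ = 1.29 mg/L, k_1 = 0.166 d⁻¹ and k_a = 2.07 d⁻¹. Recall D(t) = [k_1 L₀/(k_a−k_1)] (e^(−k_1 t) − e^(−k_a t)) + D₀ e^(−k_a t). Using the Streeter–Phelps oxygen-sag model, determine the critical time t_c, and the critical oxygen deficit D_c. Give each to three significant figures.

t_c ≈ 1.16 d; D_c ≈ 3.61 mg/L

With k_a/k_1 = 12.47 and 1 − D₀(k_a−k_1)/(k_1 L₀) = 0.7290,
t_c = ln(12.47 × 0.7290) / (2.07 − 0.166) = ln(9.091) / 1.904 = 2.207/1.904 = 1.159 d.
D_c = (k_1/k_a) L₀ e^(−k_1 t_c) = (0.166/2.07) × 54.6 × e^(−0.166×1.159) = 0.08019 × 54.6 × 0.8249 = 3.612 mg/L.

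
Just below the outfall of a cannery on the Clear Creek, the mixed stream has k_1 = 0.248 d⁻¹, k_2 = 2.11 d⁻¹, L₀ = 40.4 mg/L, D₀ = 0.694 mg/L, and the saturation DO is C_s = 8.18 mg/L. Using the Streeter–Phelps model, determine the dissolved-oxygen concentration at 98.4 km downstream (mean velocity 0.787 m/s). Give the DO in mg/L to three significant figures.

Travel time t = x/v = 98.4 km / (0.787 m/s) = 98400 m / 0.787 m/s = 125000 s = 1.447 d.
k_1 L₀/(k_2−k_1) = 0.248×40.4/(2.11−0.248) = 10.02/1.862 = 5.381 mg/L.
e^(−k_1 t) = e^(−0.248×1.447) = 0.6985; e^(−k_2 t) = e^(−2.11×1.447) = 0.04720.
D = 5.381 × (0.6985 − 0.04720) + 0.694 × 0.04720 = 3.504 + 0.03275 = 3.537 mg/L.
DO = C_s − D = 8.18 − 3.537 = 4.643 mg/L.

DO ≈ 4.64 mg/L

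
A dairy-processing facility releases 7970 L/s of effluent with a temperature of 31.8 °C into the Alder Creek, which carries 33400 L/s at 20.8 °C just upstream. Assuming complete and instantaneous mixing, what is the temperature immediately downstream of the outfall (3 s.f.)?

Flow-weighted mixing: C = (Q_r C_r + Q_w C_w)/(Q_r + Q_w)
= (33400×20.8 + 7970×31.8)/(33400 + 7970) = 948200/41370 = 22.92 °C.

22.9 °C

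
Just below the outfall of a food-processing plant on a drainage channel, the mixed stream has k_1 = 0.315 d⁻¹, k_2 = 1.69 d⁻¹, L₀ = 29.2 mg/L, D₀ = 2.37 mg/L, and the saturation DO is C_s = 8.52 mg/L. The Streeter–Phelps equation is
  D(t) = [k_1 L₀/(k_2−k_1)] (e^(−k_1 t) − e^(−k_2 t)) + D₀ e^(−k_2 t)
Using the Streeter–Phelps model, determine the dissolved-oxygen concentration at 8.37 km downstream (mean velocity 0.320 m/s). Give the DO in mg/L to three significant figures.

DO ≈ 5.03 mg/L

Travel time t = x/v = 8.37 km / (0.320 m/s) = 8370 m / 0.320 m/s = 26160 s = 0.3027 d.
k_1 L₀/(k_2−k_1) = 0.315×29.2/(1.69−0.315) = 9.198/1.375 = 6.689 mg/L.
e^(−k_1 t) = e^(−0.315×0.3027) = 0.9090; e^(−k_2 t) = e^(−1.69×0.3027) = 0.5995.
D = 6.689 × (0.9090 − 0.5995) + 2.37 × 0.5995 = 2.071 + 1.421 = 3.491 mg/L.
DO = C_s − D = 8.52 − 3.491 = 5.029 mg/L.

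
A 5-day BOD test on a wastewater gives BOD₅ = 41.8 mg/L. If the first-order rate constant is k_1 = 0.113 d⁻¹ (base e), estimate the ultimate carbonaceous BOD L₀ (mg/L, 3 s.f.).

L₀ ≈ 96.8 mg/L

BOD₅ = L₀(1 − e^(−5k_1)) ⇒ L₀ = BOD₅ / (1 − e^(−5×0.113))
= 41.8 / (1 − 0.5684) = 41.8 / 0.4316 = 96.84 mg/L.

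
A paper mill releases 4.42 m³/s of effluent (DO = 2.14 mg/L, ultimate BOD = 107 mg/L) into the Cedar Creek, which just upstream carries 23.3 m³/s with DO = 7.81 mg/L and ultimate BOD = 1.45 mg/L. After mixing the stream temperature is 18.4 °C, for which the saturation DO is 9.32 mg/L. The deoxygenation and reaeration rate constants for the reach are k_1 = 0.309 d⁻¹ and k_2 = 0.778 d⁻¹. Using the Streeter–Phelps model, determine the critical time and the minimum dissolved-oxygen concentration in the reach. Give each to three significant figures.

t_c ≈ 1.49 d; minimum DO ≈ 4.74 mg/L

Mixed DO = (23.3×7.81 + 4.42×2.14)/(23.3+4.42) = 191.4/27.72 = 6.906 mg/L.
Mixed L₀ = (23.3×1.45 + 4.42×107)/(27.72) = 506.7/27.72 = 18.28 mg/L.
Initial deficit D₀ = C_s − DO₀ = 9.32 − 6.906 = 2.414 mg/L.
t_c = (1/0.4690) ln[(0.778/0.309)(1 − 2.414×0.4690/(0.309×18.28))] = 2.132 × ln(2.013) = 1.492 d.
D_c = (0.309/0.778) × 18.28 × e^(−0.309×1.492) = 0.3972 × 18.28 × 0.6307 = 4.579 mg/L.
Minimum DO = 9.32 − 4.579 = 4.741 mg/L.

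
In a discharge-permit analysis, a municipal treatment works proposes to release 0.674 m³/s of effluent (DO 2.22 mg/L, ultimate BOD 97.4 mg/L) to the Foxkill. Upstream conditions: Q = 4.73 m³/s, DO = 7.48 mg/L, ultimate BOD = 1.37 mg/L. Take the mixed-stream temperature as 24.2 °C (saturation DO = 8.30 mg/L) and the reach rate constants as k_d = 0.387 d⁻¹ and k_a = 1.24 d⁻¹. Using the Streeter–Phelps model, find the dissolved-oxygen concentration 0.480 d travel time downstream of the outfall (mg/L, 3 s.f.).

DO ≈ 5.80 mg/L

Mixed DO = (4.73×7.48 + 0.674×2.22)/(4.73+0.674) = 36.88/5.404 = 6.824 mg/L.
Mixed L₀ = (4.73×1.37 + 0.674×97.4)/(5.404) = 72.13/5.404 = 13.35 mg/L.
Initial deficit D₀ = C_s − DO₀ = 8.30 − 6.824 = 1.476 mg/L.
D(0.480) = [0.387×13.35/(1.24−0.387)](e^(−0.387×0.480) − e^(−1.24×0.480)) + 1.476 e^(−1.24×0.480)
= 6.055 × (0.8305 − 0.5515) + 1.476 × 0.5515 = 2.504 mg/L.
DO = 8.30 − 2.504 = 5.796 mg/L.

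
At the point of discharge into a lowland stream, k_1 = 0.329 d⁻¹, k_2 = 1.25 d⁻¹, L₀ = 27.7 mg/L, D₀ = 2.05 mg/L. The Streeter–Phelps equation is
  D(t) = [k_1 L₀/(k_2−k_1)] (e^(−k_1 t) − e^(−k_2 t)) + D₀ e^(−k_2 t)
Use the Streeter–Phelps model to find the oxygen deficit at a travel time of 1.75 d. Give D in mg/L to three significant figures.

D ≈ 4.68 mg/L

k_1 L₀/(k_2−k_1) = 0.329×27.7/(1.25−0.329) = 9.113/0.9210 = 9.895 mg/L.
e^(−k_1 t) = e^(−0.329×1.750) = 0.5623; e^(−k_2 t) = e^(−1.25×1.750) = 0.1122.
D = 9.895 × (0.5623 − 0.1122) + 2.05 × 0.1122 = 4.454 + 0.2300 = 4.684 mg/L.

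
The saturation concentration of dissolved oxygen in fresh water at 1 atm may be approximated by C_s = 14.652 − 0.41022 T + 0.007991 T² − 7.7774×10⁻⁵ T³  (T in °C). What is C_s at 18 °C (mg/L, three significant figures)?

C_s ≈ 9.40 mg/L

C_s = 14.652 − 0.41022×18 + 0.007991×18² − 7.7774×10⁻⁵×18³ = 9.404 mg/L.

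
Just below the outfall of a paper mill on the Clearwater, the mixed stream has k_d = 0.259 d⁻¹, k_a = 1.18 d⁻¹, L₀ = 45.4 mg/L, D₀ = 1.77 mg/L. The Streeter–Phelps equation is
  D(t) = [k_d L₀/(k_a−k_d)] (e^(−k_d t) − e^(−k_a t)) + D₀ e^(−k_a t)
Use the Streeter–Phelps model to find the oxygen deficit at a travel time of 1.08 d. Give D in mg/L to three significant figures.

k_d L₀/(k_a−k_d) = 0.259×45.4/(1.18−0.259) = 11.76/0.9210 = 12.77 mg/L.
e^(−k_d t) = e^(−0.259×1.080) = 0.7560; e^(−k_a t) = e^(−1.18×1.080) = 0.2796.
D = 12.77 × (0.7560 − 0.2796) + 1.77 × 0.2796 = 6.082 + 0.4949 = 6.577 mg/L.

D ≈ 6.58 mg/L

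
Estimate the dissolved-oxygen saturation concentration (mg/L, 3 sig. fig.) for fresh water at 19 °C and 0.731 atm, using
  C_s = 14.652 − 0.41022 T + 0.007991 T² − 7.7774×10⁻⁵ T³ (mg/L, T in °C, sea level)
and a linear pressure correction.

C_s ≈ 6.73 mg/L

At sea level: C_s = 14.652 − 0.41022×19 + 0.007991×19² − 7.7774×10⁻⁵×19³ = 9.209 mg/L.
Pressure correction: C_s' = 9.209 × 0.731 = 6.732 mg/L.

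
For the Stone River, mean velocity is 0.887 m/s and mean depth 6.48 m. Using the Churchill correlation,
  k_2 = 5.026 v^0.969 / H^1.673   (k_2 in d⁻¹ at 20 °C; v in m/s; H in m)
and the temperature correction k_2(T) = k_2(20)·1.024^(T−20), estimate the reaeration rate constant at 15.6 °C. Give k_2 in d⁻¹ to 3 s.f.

k_2(20) = 5.026 × 0.887^0.969 / 6.48^1.673 = 5.026 × 0.8903 / 22.79 = 0.1963 d⁻¹.
k_2(15.6) = 0.1963 × 1.024^(15.6−20) = 0.1963 × 0.9009 = 0.1769 d⁻¹.

k_2 ≈ 0.177 d⁻¹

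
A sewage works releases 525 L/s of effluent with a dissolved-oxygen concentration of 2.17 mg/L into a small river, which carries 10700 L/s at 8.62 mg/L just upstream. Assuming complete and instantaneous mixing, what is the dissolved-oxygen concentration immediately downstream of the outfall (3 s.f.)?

Flow-weighted mixing: C = (Q_r C_r + Q_w C_w)/(Q_r + Q_w)
= (10700×8.62 + 525×2.17)/(10700 + 525) = 93370/11220 = 8.318 mg/L.

8.32 mg/L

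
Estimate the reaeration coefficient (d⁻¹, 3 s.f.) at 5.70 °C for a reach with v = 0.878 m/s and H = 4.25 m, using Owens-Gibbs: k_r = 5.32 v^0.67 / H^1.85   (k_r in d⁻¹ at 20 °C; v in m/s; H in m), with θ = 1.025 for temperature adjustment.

k_r ≈ 0.236 d⁻¹

k_r(20) = 5.32 × 0.878^0.67 / 4.25^1.85 = 5.32 × 0.9165 / 14.54 = 0.3354 d⁻¹.
k_r(5.70) = 0.3354 × 1.025^(5.70−20) = 0.3354 × 0.7025 = 0.2356 d⁻¹.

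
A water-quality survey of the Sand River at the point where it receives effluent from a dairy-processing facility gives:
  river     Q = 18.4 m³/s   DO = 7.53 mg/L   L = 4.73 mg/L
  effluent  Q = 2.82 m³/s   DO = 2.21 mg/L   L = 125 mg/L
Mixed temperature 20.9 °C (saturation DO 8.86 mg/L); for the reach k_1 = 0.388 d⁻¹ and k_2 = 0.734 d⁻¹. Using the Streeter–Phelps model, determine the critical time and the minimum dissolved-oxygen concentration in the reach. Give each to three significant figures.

t_c ≈ 1.58 d; minimum DO ≈ 2.92 mg/L

Mixed DO = (18.4×7.53 + 2.82×2.21)/(18.4+2.82) = 144.8/21.22 = 6.823 mg/L.
Mixed L₀ = (18.4×4.73 + 2.82×125)/(21.22) = 439.5/21.22 = 20.71 mg/L.
Initial deficit D₀ = C_s − DO₀ = 8.86 − 6.823 = 2.037 mg/L.
t_c = (1/0.3460) ln[(0.734/0.388)(1 − 2.037×0.3460/(0.388×20.71))] = 2.890 × ln(1.726) = 1.577 d.
D_c = (0.388/0.734) × 20.71 × e^(−0.388×1.577) = 0.5286 × 20.71 × 0.5423 = 5.938 mg/L.
Minimum DO = 8.86 − 5.938 = 2.922 mg/L.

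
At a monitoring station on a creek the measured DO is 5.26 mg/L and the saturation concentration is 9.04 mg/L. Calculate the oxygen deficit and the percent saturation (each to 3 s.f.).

D = C_s − C = 9.04 − 5.26 = 3.78 mg/L.
% saturation = 5.26/9.04 × 100 = 58.2 %.

D ≈ 3.78 mg/L; 58.2 % saturation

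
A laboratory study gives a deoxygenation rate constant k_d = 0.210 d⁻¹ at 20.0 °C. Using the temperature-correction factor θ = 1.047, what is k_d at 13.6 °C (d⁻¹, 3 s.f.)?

k_d(T₂) = k_d(T₁) · θ^(T₂−T₁) = 0.210 × 1.047^(13.6−20.0)
= 0.210 × 1.047^-6.40 = 0.210 × 0.7453 = 0.1565 d⁻¹.

k_d ≈ 0.157 d⁻¹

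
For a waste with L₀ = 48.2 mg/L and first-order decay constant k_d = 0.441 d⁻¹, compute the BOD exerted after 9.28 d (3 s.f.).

y_t = L₀(1 − e^(−k_d t)) = 48.2 × (1 − e^(−0.441×9.28))
= 48.2 × (1 − 0.01670) = 48.2 × 0.9833 = 47.40 mg/L.

y ≈ 47.4 mg/L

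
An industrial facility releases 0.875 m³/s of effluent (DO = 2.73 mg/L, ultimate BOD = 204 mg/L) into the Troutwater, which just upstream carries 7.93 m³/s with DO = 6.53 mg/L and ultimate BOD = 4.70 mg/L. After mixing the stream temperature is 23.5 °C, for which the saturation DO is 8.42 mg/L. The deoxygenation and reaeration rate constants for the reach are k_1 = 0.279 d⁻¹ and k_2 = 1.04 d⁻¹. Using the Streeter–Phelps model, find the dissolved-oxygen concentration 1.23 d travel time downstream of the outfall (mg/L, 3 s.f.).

DO ≈ 3.91 mg/L

Mixed DO = (7.93×6.53 + 0.875×2.73)/(7.93+0.875) = 54.17/8.805 = 6.152 mg/L.
Mixed L₀ = (7.93×4.70 + 0.875×204)/(8.805) = 215.8/8.805 = 24.51 mg/L.
Initial deficit D₀ = C_s − DO₀ = 8.42 − 6.152 = 2.268 mg/L.
D(1.23) = [0.279×24.51/(1.04−0.279)](e^(−0.279×1.23) − e^(−1.04×1.23)) + 2.268 e^(−1.04×1.23)
= 8.984 × (0.7095 − 0.2783) + 2.268 × 0.2783 = 4.506 mg/L.
DO = 8.42 − 4.506 = 3.914 mg/L.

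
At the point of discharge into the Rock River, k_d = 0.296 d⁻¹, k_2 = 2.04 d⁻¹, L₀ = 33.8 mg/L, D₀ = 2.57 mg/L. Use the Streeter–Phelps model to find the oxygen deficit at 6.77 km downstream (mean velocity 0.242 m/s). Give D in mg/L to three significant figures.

D ≈ 3.58 mg/L

Travel time t = x/v = 6.77 km / (0.242 m/s) = 6770 m / 0.242 m/s = 27980 s = 0.3238 d.
k_d L₀/(k_2−k_d) = 0.296×33.8/(2.04−0.296) = 10.00/1.744 = 5.737 mg/L.
e^(−k_d t) = e^(−0.296×0.3238) = 0.9086; e^(−k_2 t) = e^(−2.04×0.3238) = 0.5166.
D = 5.737 × (0.9086 − 0.5166) + 2.57 × 0.5166 = 2.249 + 1.328 = 3.577 mg/L.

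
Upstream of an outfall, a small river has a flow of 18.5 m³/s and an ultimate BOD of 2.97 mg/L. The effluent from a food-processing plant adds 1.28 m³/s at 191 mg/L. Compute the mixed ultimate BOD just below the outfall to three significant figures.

15.1 mg/L

Flow-weighted mixing: C = (Q_r C_r + Q_w C_w)/(Q_r + Q_w)
= (18.5×2.97 + 1.28×191)/(18.5 + 1.28) = 299.4/19.78 = 15.14 mg/L.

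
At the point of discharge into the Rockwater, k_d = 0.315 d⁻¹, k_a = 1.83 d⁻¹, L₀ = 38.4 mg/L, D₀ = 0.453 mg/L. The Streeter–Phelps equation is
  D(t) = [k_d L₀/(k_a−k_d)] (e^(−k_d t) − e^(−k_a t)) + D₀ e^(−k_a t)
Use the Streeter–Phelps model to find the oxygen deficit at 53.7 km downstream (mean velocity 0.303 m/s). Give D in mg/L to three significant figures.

Travel time t = x/v = 53.7 km / (0.303 m/s) = 53700 m / 0.303 m/s = 177200 s = 2.051 d.
k_d L₀/(k_a−k_d) = 0.315×38.4/(1.83−0.315) = 12.10/1.515 = 7.984 mg/L.
e^(−k_d t) = e^(−0.315×2.051) = 0.5241; e^(−k_a t) = e^(−1.83×2.051) = 0.02343.
D = 7.984 × (0.5241 − 0.02343) + 0.453 × 0.02343 = 3.997 + 0.01061 = 4.008 mg/L.

D ≈ 4.01 mg/L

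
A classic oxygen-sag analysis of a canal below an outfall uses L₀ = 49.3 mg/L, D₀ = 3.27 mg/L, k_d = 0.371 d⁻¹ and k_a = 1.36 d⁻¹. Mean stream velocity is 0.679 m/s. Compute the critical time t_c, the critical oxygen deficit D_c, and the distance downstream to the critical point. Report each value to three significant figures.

t_c ≈ 1.12 d; D_c ≈ 8.89 mg/L; x_c ≈ 65.5 km

With k_a/k_d = 3.666 and 1 − D₀(k_a−k_d)/(k_d L₀) = 0.8232,
t_c = ln(3.666 × 0.8232) / (1.36 − 0.371) = ln(3.018) / 0.9890 = 1.104/0.9890 = 1.117 d.
L(t_c) = L₀ e^(−k_d t_c) = 49.3 × 0.6608 = 32.58 mg/L, and at the critical point k_a D_c = k_d L, so D_c = (0.371/1.36) × 32.58 = 8.887 mg/L.
x_c = v t_c = 0.679 m/s × 1.117 d × 86400 s/d = 65510 m ≈ 65.5 km.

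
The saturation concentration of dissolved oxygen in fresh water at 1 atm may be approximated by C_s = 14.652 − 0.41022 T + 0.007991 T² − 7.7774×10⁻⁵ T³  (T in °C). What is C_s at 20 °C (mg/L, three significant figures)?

C_s = 14.652 − 0.41022×20 + 0.007991×20² − 7.7774×10⁻⁵×20³ = 9.022 mg/L.

C_s ≈ 9.02 mg/L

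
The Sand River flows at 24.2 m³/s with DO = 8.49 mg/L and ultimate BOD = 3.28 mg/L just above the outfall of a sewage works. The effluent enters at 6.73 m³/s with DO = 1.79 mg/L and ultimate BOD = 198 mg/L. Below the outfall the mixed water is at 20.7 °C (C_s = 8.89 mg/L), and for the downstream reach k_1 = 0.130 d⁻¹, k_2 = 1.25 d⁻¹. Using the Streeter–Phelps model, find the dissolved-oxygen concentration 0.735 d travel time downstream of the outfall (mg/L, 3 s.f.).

Mixed DO = (24.2×8.49 + 6.73×1.79)/(24.2+6.73) = 217.5/30.93 = 7.032 mg/L.
Mixed L₀ = (24.2×3.28 + 6.73×198)/(30.93) = 1412/30.93 = 45.65 mg/L.
Initial deficit D₀ = C_s − DO₀ = 8.89 − 7.032 = 1.858 mg/L.
D(0.735) = [0.130×45.65/(1.25−0.130)](e^(−0.130×0.735) − e^(−1.25×0.735)) + 1.858 e^(−1.25×0.735)
= 5.299 × (0.9089 − 0.3990) + 1.858 × 0.3990 = 3.443 mg/L.
DO = 8.89 − 3.443 = 5.447 mg/L.

DO ≈ 5.45 mg/L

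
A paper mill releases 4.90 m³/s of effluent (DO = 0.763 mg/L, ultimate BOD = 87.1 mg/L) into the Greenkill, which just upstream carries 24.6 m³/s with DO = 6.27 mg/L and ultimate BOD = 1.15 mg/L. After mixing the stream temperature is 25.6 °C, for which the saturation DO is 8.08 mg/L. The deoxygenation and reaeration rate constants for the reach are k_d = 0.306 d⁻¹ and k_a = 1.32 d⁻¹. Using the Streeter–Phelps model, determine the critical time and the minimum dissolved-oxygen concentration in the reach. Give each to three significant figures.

Mixed DO = (24.6×6.27 + 4.90×0.763)/(24.6+4.90) = 158.0/29.50 = 5.355 mg/L.
Mixed L₀ = (24.6×1.15 + 4.90×87.1)/(29.50) = 455.1/29.50 = 15.43 mg/L.
Initial deficit D₀ = C_s − DO₀ = 8.08 − 5.355 = 2.725 mg/L.
t_c = (1/1.014) ln[(1.32/0.306)(1 − 2.725×1.014/(0.306×15.43))] = 0.9862 × ln(1.789) = 0.5736 d.
D_c = (0.306/1.32) × 15.43 × e^(−0.306×0.5736) = 0.2318 × 15.43 × 0.8390 = 3.000 mg/L.
Minimum DO = 8.08 − 3.000 = 5.080 mg/L.

t_c ≈ 0.574 d; minimum DO ≈ 5.08 mg/L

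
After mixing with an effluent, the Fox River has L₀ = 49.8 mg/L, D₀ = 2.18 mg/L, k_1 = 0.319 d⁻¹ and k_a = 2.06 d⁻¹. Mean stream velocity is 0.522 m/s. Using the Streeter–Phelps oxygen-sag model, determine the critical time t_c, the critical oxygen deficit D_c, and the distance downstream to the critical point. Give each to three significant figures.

With k_a/k_1 = 6.458 and 1 − D₀(k_a−k_1)/(k_1 L₀) = 0.7611,
t_c = ln(6.458 × 0.7611) / (2.06 − 0.319) = ln(4.915) / 1.741 = 1.592/1.741 = 0.9146 d.
L(t_c) = L₀ e^(−k_1 t_c) = 49.8 × 0.7470 = 37.20 mg/L, and at the critical point k_a D_c = k_1 L, so D_c = (0.319/2.06) × 37.20 = 5.760 mg/L.
x_c = v t_c = 0.522 m/s × 0.9146 d × 86400 s/d = 41250 m ≈ 41.2 km.

t_c ≈ 0.915 d; D_c ≈ 5.76 mg/L; x_c ≈ 41.2 km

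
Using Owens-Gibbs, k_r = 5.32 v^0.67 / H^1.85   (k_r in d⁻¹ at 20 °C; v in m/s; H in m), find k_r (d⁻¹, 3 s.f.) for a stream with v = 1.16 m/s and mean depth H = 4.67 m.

k_r = 5.32 × 1.16^0.67 / 4.67^1.85 = 5.32 × 1.105 / 17.31 = 0.3395 d⁻¹.

k_r ≈ 0.340 d⁻¹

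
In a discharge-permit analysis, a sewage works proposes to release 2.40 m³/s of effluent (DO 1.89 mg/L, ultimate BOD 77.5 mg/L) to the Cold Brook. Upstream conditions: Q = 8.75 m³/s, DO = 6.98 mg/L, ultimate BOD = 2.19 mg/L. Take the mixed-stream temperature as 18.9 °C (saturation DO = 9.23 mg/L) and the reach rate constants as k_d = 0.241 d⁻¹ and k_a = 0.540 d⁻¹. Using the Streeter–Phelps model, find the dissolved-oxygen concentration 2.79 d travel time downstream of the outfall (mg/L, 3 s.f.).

DO ≈ 4.20 mg/L

Mixed DO = (8.75×6.98 + 2.40×1.89)/(8.75+2.40) = 65.61/11.15 = 5.884 mg/L.
Mixed L₀ = (8.75×2.19 + 2.40×77.5)/(11.15) = 205.2/11.15 = 18.40 mg/L.
Initial deficit D₀ = C_s − DO₀ = 9.23 − 5.884 = 3.346 mg/L.
D(2.79) = [0.241×18.40/(0.540−0.241)](e^(−0.241×2.79) − e^(−0.540×2.79)) + 3.346 e^(−0.540×2.79)
= 14.83 × (0.5105 − 0.2217) + 3.346 × 0.2217 = 5.025 mg/L.
DO = 9.23 − 5.025 = 4.205 mg/L.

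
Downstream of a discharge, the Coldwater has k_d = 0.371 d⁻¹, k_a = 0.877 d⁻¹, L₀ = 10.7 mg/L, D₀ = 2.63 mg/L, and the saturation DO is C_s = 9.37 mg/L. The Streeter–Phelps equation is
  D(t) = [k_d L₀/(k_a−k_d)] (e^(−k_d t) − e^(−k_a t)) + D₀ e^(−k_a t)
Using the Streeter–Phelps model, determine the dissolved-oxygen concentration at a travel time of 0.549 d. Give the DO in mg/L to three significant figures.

DO ≈ 6.19 mg/L

k_d L₀/(k_a−k_d) = 0.371×10.7/(0.877−0.371) = 3.970/0.5060 = 7.845 mg/L.
e^(−k_d t) = e^(−0.371×0.5490) = 0.8157; e^(−k_a t) = e^(−0.877×0.5490) = 0.6179.
D = 7.845 × (0.8157 − 0.6179) + 2.63 × 0.6179 = 1.552 + 1.625 = 3.177 mg/L.
DO = C_s − D = 9.37 − 3.177 = 6.193 mg/L.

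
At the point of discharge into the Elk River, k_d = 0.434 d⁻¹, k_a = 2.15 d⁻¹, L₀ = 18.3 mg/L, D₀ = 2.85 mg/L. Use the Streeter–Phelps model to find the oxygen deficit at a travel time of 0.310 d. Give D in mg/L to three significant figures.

k_d L₀/(k_a−k_d) = 0.434×18.3/(2.15−0.434) = 7.942/1.716 = 4.628 mg/L.
e^(−k_d t) = e^(−0.434×0.3100) = 0.8741; e^(−k_a t) = e^(−2.15×0.3100) = 0.5135.
D = 4.628 × (0.8741 − 0.5135) + 2.85 × 0.5135 = 1.669 + 1.463 = 3.133 mg/L.

D ≈ 3.13 mg/L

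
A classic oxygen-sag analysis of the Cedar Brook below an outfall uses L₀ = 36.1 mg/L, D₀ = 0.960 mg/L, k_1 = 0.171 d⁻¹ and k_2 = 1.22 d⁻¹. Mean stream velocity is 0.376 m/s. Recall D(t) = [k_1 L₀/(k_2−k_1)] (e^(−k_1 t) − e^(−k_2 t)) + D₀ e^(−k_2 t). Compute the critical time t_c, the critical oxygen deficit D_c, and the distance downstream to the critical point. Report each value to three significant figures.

t_c ≈ 1.70 d; D_c ≈ 3.78 mg/L; x_c ≈ 55.3 km

t_c = [1/(k_2−k_1)] ln[(k_2/k_1)(1 − D₀(k_2−k_1)/(k_1 L₀))]
= [1/(1.22−0.171)] ln[(1.22/0.171)(1 − 0.960×1.049/(0.171×36.1))]
= (1/1.049) ln[7.135 × 0.8369] = 0.9533 × ln(5.971) = 0.9533 × 1.787 = 1.703 d.
L(t_c) = L₀ e^(−k_1 t_c) = 36.1 × 0.7473 = 26.98 mg/L, and at the critical point k_2 D_c = k_1 L, so D_c = (0.171/1.22) × 26.98 = 3.781 mg/L.
x_c = v t_c = 0.376 m/s × 1.703 d × 86400 s/d = 55340 m ≈ 55.3 km.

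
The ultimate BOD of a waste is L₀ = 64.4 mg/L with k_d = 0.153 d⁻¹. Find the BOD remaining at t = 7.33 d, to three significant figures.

L_t = L₀ e^(−k_d t) = 64.4 × e^(−0.153×7.33) = 64.4 × 0.3258 = 20.98 mg/L.

L ≈ 21.0 mg/L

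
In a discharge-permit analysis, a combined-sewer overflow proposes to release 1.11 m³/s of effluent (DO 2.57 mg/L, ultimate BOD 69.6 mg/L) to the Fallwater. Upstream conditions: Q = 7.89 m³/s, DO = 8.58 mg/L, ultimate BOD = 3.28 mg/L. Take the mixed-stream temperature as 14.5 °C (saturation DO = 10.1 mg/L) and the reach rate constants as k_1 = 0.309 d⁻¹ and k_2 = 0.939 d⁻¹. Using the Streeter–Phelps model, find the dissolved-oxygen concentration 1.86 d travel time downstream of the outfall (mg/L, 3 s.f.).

DO ≈ 7.52 mg/L

Mixed DO = (7.89×8.58 + 1.11×2.57)/(7.89+1.11) = 70.55/9.000 = 7.839 mg/L.
Mixed L₀ = (7.89×3.28 + 1.11×69.6)/(9.000) = 103.1/9.000 = 11.46 mg/L.
Initial deficit D₀ = C_s − DO₀ = 10.1 − 7.839 = 2.261 mg/L.
D(1.86) = [0.309×11.46/(0.939−0.309)](e^(−0.309×1.86) − e^(−0.939×1.86)) + 2.261 e^(−0.939×1.86)
= 5.621 × (0.5629 − 0.1744) + 2.261 × 0.1744 = 2.578 mg/L.
DO = 10.1 − 2.578 = 7.522 mg/L.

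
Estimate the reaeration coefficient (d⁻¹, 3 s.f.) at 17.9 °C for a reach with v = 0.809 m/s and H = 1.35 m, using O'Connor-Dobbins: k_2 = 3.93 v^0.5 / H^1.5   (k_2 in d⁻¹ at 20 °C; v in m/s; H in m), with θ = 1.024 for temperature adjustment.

k_2(20) = 3.93 × 0.809^0.5 / 1.35^1.5 = 3.93 × 0.8994 / 1.569 = 2.254 d⁻¹.
k_2(17.9) = 2.254 × 1.024^(17.9−20) = 2.254 × 0.9514 = 2.144 d⁻¹.

k_2 ≈ 2.14 d⁻¹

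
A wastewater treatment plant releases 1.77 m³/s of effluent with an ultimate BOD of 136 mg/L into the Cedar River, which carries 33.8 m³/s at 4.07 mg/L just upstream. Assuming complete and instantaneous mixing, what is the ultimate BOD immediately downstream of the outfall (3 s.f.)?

Flow-weighted mixing: C = (Q_r C_r + Q_w C_w)/(Q_r + Q_w)
= (33.8×4.07 + 1.77×136)/(33.8 + 1.77) = 378.3/35.57 = 10.63 mg/L.

10.6 mg/L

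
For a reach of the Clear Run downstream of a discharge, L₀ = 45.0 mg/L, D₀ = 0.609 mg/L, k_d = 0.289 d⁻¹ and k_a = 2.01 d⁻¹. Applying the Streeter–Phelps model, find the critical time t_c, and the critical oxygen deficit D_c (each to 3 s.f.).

t_c ≈ 1.08 d; D_c ≈ 4.74 mg/L

At the critical point dD/dt = 0, so k_d L₀ e^(−k_d t) = k_a D. Substituting D(t) from the Streeter–Phelps equation and solving for t gives
t_c = ln[(k_a/k_d)(1 − D₀(k_a−k_d)/(k_d L₀))] / (k_a−k_d).
Here k_a−k_d = 1.721 d⁻¹ and 1 − D₀(k_a−k_d)/(k_d L₀) = 1 − 0.609×1.721/(0.289×45.0) = 0.9194, so
t_c = ln(6.955 × 0.9194) / 1.721 = 1.855 / 1.721 = 1.078 d.
D_c = (k_d/k_a) L₀ e^(−k_d t_c) = (0.289/2.01) × 45.0 × e^(−0.289×1.078) = 0.1438 × 45.0 × 0.7323 = 4.738 mg/L.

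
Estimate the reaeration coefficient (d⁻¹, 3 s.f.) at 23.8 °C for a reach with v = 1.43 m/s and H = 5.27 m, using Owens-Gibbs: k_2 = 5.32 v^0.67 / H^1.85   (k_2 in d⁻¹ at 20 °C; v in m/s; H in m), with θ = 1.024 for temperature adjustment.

k_2 ≈ 0.342 d⁻¹

k_2(20) = 5.32 × 1.43^0.67 / 5.27^1.85 = 5.32 × 1.271 / 21.64 = 0.3123 d⁻¹.
k_2(23.8) = 0.3123 × 1.024^(23.8−20) = 0.3123 × 1.094 = 0.3418 d⁻¹.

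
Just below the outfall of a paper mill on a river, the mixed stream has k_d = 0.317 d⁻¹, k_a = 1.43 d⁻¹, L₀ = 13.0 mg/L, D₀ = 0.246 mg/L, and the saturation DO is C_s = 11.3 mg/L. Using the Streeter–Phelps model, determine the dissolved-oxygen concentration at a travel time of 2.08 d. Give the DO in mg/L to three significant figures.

k_d L₀/(k_a−k_d) = 0.317×13.0/(1.43−0.317) = 4.121/1.113 = 3.703 mg/L.
e^(−k_d t) = e^(−0.317×2.080) = 0.5172; e^(−k_a t) = e^(−1.43×2.080) = 0.05108.
D = 3.703 × (0.5172 − 0.05108) + 0.246 × 0.05108 = 1.726 + 0.01257 = 1.738 mg/L.
DO = C_s − D = 11.3 − 1.738 = 9.562 mg/L.

DO ≈ 9.56 mg/L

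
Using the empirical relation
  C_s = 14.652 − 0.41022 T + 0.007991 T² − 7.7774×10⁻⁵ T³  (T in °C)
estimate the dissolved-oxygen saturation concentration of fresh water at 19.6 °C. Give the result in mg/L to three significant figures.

C_s ≈ 9.10 mg/L

C_s = 14.652 − 0.41022×19.6 + 0.007991×19.6² − 7.7774×10⁻⁵×19.6³ = 9.096 mg/L.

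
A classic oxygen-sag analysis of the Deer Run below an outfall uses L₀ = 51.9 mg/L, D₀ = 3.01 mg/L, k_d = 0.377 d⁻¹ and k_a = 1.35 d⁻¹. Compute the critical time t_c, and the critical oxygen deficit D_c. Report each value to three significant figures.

t_c ≈ 1.14 d; D_c ≈ 9.41 mg/L

At the critical point dD/dt = 0, so k_d L₀ e^(−k_d t) = k_a D. Substituting D(t) from the Streeter–Phelps equation and solving for t gives
t_c = ln[(k_a/k_d)(1 − D₀(k_a−k_d)/(k_d L₀))] / (k_a−k_d).
Here k_a−k_d = 0.9730 d⁻¹ and 1 − D₀(k_a−k_d)/(k_d L₀) = 1 − 3.01×0.9730/(0.377×51.9) = 0.8503, so
t_c = ln(3.581 × 0.8503) / 0.9730 = 1.113 / 0.9730 = 1.144 d.
L(t_c) = L₀ e^(−k_d t_c) = 51.9 × 0.6496 = 33.71 mg/L, and at the critical point k_a D_c = k_d L, so D_c = (0.377/1.35) × 33.71 = 9.415 mg/L.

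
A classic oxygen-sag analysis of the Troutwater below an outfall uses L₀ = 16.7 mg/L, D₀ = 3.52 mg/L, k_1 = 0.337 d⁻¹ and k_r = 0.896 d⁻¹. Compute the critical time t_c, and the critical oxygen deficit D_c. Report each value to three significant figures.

t_c ≈ 0.980 d; D_c ≈ 4.51 mg/L

At the critical point dD/dt = 0, so k_1 L₀ e^(−k_1 t) = k_r D. Substituting D(t) from the Streeter–Phelps equation and solving for t gives
t_c = ln[(k_r/k_1)(1 − D₀(k_r−k_1)/(k_1 L₀))] / (k_r−k_1).
Here k_r−k_1 = 0.5590 d⁻¹ and 1 − D₀(k_r−k_1)/(k_1 L₀) = 1 − 3.52×0.5590/(0.337×16.7) = 0.6504, so
t_c = ln(2.659 × 0.6504) / 0.5590 = 0.5476 / 0.5590 = 0.9797 d.
L(t_c) = L₀ e^(−k_1 t_c) = 16.7 × 0.7188 = 12.00 mg/L, and at the critical point k_r D_c = k_1 L, so D_c = (0.337/0.896) × 12.00 = 4.515 mg/L.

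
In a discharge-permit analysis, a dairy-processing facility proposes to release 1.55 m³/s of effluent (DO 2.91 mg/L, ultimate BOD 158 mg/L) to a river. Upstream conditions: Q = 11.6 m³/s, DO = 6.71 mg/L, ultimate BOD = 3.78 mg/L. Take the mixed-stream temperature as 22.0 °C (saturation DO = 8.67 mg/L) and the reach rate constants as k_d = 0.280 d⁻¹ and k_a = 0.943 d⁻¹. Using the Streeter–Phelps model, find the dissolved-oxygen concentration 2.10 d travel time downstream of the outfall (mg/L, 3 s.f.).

Mixed DO = (11.6×6.71 + 1.55×2.91)/(11.6+1.55) = 82.35/13.15 = 6.262 mg/L.
Mixed L₀ = (11.6×3.78 + 1.55×158)/(13.15) = 288.7/13.15 = 21.96 mg/L.
Initial deficit D₀ = C_s − DO₀ = 8.67 − 6.262 = 2.408 mg/L.
D(2.10) = [0.280×21.96/(0.943−0.280)](e^(−0.280×2.10) − e^(−0.943×2.10)) + 2.408 e^(−0.943×2.10)
= 9.273 × (0.5554 − 0.1380) + 2.408 × 0.1380 = 4.203 mg/L.
DO = 8.67 − 4.203 = 4.467 mg/L.

DO ≈ 4.47 mg/L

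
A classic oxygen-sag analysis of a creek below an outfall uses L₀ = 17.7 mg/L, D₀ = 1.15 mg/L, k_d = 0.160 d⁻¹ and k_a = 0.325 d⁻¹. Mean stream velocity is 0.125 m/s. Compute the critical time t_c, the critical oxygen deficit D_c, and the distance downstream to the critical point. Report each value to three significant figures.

t_c ≈ 3.87 d; D_c ≈ 4.69 mg/L; x_c ≈ 41.8 km

With k_a/k_d = 2.031 and 1 − D₀(k_a−k_d)/(k_d L₀) = 0.9330,
t_c = ln(2.031 × 0.9330) / (0.325 − 0.160) = ln(1.895) / 0.1650 = 0.6393/0.1650 = 3.875 d.
D_c = (k_d/k_a) L₀ e^(−k_d t_c) = (0.160/0.325) × 17.7 × e^(−0.160×3.875) = 0.4923 × 17.7 × 0.5380 = 4.688 mg/L.
x_c = v t_c = 0.125 m/s × 3.875 d × 86400 s/d = 41850 m ≈ 41.8 km.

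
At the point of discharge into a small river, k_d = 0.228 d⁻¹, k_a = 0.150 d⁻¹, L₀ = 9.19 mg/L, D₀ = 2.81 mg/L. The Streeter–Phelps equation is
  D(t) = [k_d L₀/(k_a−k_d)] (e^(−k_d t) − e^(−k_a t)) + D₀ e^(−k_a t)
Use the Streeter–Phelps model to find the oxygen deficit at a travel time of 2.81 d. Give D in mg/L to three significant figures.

k_d L₀/(k_a−k_d) = 0.228×9.19/(0.150−0.228) = 2.095/-0.07800 = -26.86 mg/L.
e^(−k_d t) = e^(−0.228×2.810) = 0.5269; e^(−k_a t) = e^(−0.150×2.810) = 0.6561.
D = -26.86 × (0.5269 − 0.6561) + 2.81 × 0.6561 = 3.469 + 1.844 = 5.312 mg/L.

D ≈ 5.31 mg/L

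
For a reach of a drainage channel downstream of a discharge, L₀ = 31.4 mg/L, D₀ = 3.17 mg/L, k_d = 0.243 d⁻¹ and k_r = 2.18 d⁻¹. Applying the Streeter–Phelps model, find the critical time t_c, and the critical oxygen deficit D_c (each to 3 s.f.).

With k_r/k_d = 8.971 and 1 − D₀(k_r−k_d)/(k_d L₀) = 0.1953,
t_c = ln(8.971 × 0.1953) / (2.18 − 0.243) = ln(1.752) / 1.937 = 0.5606/1.937 = 0.2894 d.
L(t_c) = L₀ e^(−k_d t_c) = 31.4 × 0.9321 = 29.27 mg/L, and at the critical point k_r D_c = k_d L, so D_c = (0.243/2.18) × 29.27 = 3.262 mg/L.

t_c ≈ 0.289 d; D_c ≈ 3.26 mg/L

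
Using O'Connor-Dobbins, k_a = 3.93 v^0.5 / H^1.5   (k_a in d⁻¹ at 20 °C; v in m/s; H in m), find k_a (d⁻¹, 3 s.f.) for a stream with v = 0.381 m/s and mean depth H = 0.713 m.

k_a ≈ 4.03 d⁻¹

k_a = 3.93 × 0.381^0.5 / 0.713^1.5 = 3.93 × 0.6173 / 0.6021 = 4.029 d⁻¹.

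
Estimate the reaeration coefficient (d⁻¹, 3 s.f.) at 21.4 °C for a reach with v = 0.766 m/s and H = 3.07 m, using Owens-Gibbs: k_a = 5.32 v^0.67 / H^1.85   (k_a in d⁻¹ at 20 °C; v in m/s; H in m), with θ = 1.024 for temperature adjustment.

k_a ≈ 0.578 d⁻¹

k_a(20) = 5.32 × 0.766^0.67 / 3.07^1.85 = 5.32 × 0.8364 / 7.965 = 0.5586 d⁻¹.
k_a(21.4) = 0.5586 × 1.024^(21.4−20) = 0.5586 × 1.034 = 0.5775 d⁻¹.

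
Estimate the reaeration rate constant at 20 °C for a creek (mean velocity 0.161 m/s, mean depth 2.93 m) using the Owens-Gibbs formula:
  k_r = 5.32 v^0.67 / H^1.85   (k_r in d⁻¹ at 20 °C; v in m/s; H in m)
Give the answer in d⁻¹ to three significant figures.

k_r ≈ 0.214 d⁻¹

k_r = 5.32 × 0.161^0.67 / 2.93^1.85 = 5.32 × 0.2942 / 7.306 = 0.2142 d⁻¹.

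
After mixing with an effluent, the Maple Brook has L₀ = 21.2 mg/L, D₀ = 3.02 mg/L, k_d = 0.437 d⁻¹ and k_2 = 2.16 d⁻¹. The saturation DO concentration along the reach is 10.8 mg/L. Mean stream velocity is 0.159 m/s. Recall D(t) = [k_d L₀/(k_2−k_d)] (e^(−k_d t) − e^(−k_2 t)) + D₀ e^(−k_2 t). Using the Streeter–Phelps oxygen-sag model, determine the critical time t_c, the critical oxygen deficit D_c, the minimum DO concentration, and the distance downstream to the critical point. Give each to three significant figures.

t_c ≈ 0.449 d; D_c ≈ 3.53 mg/L; min DO ≈ 7.27 mg/L; x_c ≈ 6.16 km

With k_2/k_d = 4.943 and 1 − D₀(k_2−k_d)/(k_d L₀) = 0.4383,
t_c = ln(4.943 × 0.4383) / (2.16 − 0.437) = ln(2.167) / 1.723 = 0.7732/1.723 = 0.4487 d.
D_c = (k_d/k_2) L₀ e^(−k_d t_c) = (0.437/2.16) × 21.2 × e^(−0.437×0.4487) = 0.2023 × 21.2 × 0.8219 = 3.525 mg/L.
Minimum DO = C_s − D_c = 10.8 − 3.525 = 7.275 mg/L.
x_c = v t_c = 0.159 m/s × 0.4487 d × 86400 s/d = 6165 m ≈ 6.16 km.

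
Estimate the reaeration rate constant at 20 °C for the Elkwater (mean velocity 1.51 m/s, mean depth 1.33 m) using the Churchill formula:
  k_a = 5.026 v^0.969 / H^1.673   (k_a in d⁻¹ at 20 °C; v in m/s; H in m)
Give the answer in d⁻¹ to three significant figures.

k_a = 5.026 × 1.51^0.969 / 1.33^1.673 = 5.026 × 1.491 / 1.611 = 4.650 d⁻¹.

k_a ≈ 4.65 d⁻¹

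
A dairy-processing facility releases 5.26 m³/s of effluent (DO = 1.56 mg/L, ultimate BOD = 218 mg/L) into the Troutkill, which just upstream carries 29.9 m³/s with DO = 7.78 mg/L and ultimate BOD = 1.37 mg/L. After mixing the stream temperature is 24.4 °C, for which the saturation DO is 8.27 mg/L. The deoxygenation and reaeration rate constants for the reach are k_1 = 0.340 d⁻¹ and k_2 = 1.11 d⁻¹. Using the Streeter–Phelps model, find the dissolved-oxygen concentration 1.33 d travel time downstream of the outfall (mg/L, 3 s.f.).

DO ≈ 1.86 mg/L

Mixed DO = (29.9×7.78 + 5.26×1.56)/(29.9+5.26) = 240.8/35.16 = 6.849 mg/L.
Mixed L₀ = (29.9×1.37 + 5.26×218)/(35.16) = 1188/35.16 = 33.78 mg/L.
Initial deficit D₀ = C_s − DO₀ = 8.27 − 6.849 = 1.421 mg/L.
D(1.33) = [0.340×33.78/(1.11−0.340)](e^(−0.340×1.33) − e^(−1.11×1.33)) + 1.421 e^(−1.11×1.33)
= 14.92 × (0.6362 − 0.2285) + 1.421 × 0.2285 = 6.406 mg/L.
DO = 8.27 − 6.406 = 1.864 mg/L.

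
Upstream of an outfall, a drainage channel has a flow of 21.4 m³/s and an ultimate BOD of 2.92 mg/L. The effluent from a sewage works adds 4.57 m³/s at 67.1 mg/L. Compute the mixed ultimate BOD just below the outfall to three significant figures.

14.2 mg/L

Flow-weighted mixing: C = (Q_r C_r + Q_w C_w)/(Q_r + Q_w)
= (21.4×2.92 + 4.57×67.1)/(21.4 + 4.57) = 369.1/25.97 = 14.21 mg/L.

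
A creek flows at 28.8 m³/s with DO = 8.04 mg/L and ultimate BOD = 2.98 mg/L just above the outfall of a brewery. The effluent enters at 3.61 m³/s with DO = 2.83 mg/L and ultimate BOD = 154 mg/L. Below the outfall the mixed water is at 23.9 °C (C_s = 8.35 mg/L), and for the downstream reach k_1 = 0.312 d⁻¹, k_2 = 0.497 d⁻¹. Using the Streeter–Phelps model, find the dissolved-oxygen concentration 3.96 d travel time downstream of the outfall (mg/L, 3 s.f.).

DO ≈ 3.18 mg/L

Mixed DO = (28.8×8.04 + 3.61×2.83)/(28.8+3.61) = 241.8/32.41 = 7.460 mg/L.
Mixed L₀ = (28.8×2.98 + 3.61×154)/(32.41) = 641.8/32.41 = 19.80 mg/L.
Initial deficit D₀ = C_s − DO₀ = 8.35 − 7.460 = 0.8903 mg/L.
D(3.96) = [0.312×19.80/(0.497−0.312)](e^(−0.312×3.96) − e^(−0.497×3.96)) + 0.8903 e^(−0.497×3.96)
= 33.39 × (0.2907 − 0.1397) + 0.8903 × 0.1397 = 5.166 mg/L.
DO = 8.35 − 5.166 = 3.184 mg/L.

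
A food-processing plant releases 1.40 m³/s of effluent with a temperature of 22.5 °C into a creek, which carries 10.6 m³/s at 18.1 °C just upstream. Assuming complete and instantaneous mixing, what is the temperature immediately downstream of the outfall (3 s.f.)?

18.6 °C

Flow-weighted mixing: C = (Q_r C_r + Q_w C_w)/(Q_r + Q_w)
= (10.6×18.1 + 1.40×22.5)/(10.6 + 1.40) = 223.4/12.00 = 18.61 °C.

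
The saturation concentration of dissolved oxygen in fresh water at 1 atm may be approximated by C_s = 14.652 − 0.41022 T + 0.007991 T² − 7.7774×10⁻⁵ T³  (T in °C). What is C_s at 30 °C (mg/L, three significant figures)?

C_s = 14.652 − 0.41022×30 + 0.007991×30² − 7.7774×10⁻⁵×30³ = 7.437 mg/L.

C_s ≈ 7.44 mg/L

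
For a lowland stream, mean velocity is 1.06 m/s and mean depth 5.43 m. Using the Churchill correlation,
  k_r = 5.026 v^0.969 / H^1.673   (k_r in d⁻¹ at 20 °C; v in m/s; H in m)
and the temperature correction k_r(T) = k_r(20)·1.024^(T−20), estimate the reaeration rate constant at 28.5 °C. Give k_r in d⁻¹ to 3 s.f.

k_r(20) = 5.026 × 1.06^0.969 / 5.43^1.673 = 5.026 × 1.058 / 16.96 = 0.3136 d⁻¹.
k_r(28.5) = 0.3136 × 1.024^(28.5−20) = 0.3136 × 1.223 = 0.3837 d⁻¹.

k_r ≈ 0.384 d⁻¹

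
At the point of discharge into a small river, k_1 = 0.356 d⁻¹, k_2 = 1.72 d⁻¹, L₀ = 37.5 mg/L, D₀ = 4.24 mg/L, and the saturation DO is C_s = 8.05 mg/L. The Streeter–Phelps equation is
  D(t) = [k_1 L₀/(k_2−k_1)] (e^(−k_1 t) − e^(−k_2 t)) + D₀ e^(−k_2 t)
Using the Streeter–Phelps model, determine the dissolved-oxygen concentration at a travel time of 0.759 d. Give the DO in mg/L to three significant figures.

DO ≈ 2.08 mg/L

k_1 L₀/(k_2−k_1) = 0.356×37.5/(1.72−0.356) = 13.35/1.364 = 9.787 mg/L.
e^(−k_1 t) = e^(−0.356×0.7590) = 0.7632; e^(−k_2 t) = e^(−1.72×0.7590) = 0.2710.
D = 9.787 × (0.7632 − 0.2710) + 4.24 × 0.2710 = 4.817 + 1.149 = 5.966 mg/L.
DO = C_s − D = 8.05 − 5.966 = 2.084 mg/L.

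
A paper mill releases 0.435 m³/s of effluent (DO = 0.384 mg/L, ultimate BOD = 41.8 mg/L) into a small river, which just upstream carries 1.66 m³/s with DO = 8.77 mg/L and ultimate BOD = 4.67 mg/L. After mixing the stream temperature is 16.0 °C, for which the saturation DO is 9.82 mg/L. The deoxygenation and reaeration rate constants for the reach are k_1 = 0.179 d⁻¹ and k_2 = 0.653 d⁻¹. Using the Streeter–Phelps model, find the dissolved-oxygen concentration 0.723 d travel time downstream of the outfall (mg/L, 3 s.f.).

Mixed DO = (1.66×8.77 + 0.435×0.384)/(1.66+0.435) = 14.73/2.095 = 7.029 mg/L.
Mixed L₀ = (1.66×4.67 + 0.435×41.8)/(2.095) = 25.94/2.095 = 12.38 mg/L.
Initial deficit D₀ = C_s − DO₀ = 9.82 − 7.029 = 2.791 mg/L.
D(0.723) = [0.179×12.38/(0.653−0.179)](e^(−0.179×0.723) − e^(−0.653×0.723)) + 2.791 e^(−0.653×0.723)
= 4.675 × (0.8786 − 0.6237) + 2.791 × 0.6237 = 2.933 mg/L.
DO = 9.82 − 2.933 = 6.887 mg/L.

DO ≈ 6.89 mg/L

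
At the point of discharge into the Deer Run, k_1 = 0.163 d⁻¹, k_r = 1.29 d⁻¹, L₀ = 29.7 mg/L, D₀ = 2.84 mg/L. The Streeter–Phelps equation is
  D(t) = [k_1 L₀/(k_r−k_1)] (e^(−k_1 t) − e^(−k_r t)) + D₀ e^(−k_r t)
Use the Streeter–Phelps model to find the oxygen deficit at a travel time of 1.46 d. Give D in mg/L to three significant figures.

k_1 L₀/(k_r−k_1) = 0.163×29.7/(1.29−0.163) = 4.841/1.127 = 4.296 mg/L.
e^(−k_1 t) = e^(−0.163×1.460) = 0.7882; e^(−k_r t) = e^(−1.29×1.460) = 0.1521.
D = 4.296 × (0.7882 − 0.1521) + 2.84 × 0.1521 = 2.733 + 0.4319 = 3.164 mg/L.

D ≈ 3.16 mg/L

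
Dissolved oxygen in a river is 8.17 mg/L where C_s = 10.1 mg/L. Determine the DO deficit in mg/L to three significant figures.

D = C_s − C = 10.1 − 8.17 = 1.93 mg/L.

D ≈ 1.93 mg/L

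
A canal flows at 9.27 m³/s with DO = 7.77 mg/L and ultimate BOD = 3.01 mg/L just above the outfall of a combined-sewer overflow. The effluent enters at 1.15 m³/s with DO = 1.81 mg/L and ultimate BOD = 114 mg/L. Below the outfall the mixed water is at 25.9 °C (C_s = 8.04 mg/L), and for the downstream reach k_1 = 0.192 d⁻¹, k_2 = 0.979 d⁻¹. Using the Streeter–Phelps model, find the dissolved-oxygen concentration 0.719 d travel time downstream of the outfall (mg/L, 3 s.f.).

DO ≈ 6.18 mg/L

Mixed DO = (9.27×7.77 + 1.15×1.81)/(9.27+1.15) = 74.11/10.42 = 7.112 mg/L.
Mixed L₀ = (9.27×3.01 + 1.15×114)/(10.42) = 159.0/10.42 = 15.26 mg/L.
Initial deficit D₀ = C_s − DO₀ = 8.04 − 7.112 = 0.9278 mg/L.
D(0.719) = [0.192×15.26/(0.979−0.192)](e^(−0.192×0.719) − e^(−0.979×0.719)) + 0.9278 e^(−0.979×0.719)
= 3.723 × (0.8711 − 0.4947) + 0.9278 × 0.4947 = 1.860 mg/L.
DO = 8.04 − 1.860 = 6.180 mg/L.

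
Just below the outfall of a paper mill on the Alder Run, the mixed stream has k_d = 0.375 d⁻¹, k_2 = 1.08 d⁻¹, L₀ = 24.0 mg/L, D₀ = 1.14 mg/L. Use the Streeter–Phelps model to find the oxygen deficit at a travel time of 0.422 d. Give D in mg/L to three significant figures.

D ≈ 3.53 mg/L

k_d L₀/(k_2−k_d) = 0.375×24.0/(1.08−0.375) = 9.000/0.7050 = 12.77 mg/L.
e^(−k_d t) = e^(−0.375×0.4220) = 0.8536; e^(−k_2 t) = e^(−1.08×0.4220) = 0.6340.
D = 12.77 × (0.8536 − 0.6340) + 1.14 × 0.6340 = 2.804 + 0.7227 = 3.527 mg/L.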